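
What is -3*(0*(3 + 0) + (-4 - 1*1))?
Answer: 15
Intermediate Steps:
-3*(0*(3 + 0) + (-4 - 1*1)) = -3*(0*3 + (-4 - 1)) = -3*(0 - 5) = -3*(-5) = 15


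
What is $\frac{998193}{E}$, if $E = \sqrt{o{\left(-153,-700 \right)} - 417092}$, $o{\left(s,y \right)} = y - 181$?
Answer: $- \frac{998193 i \sqrt{417973}}{417973} \approx - 1544.0 i$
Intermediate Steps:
$o{\left(s,y \right)} = -181 + y$
$E = i \sqrt{417973}$ ($E = \sqrt{\left(-181 - 700\right) - 417092} = \sqrt{-881 - 417092} = \sqrt{-417973} = i \sqrt{417973} \approx 646.51 i$)
$\frac{998193}{E} = \frac{998193}{i \sqrt{417973}} = 998193 \left(- \frac{i \sqrt{417973}}{417973}\right) = - \frac{998193 i \sqrt{417973}}{417973}$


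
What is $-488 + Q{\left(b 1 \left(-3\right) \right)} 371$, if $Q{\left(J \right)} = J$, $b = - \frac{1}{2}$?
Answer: $\frac{137}{2} \approx 68.5$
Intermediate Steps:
$b = - \frac{1}{2}$ ($b = \left(-1\right) \frac{1}{2} = - \frac{1}{2} \approx -0.5$)
$-488 + Q{\left(b 1 \left(-3\right) \right)} 371 = -488 + \left(- \frac{1}{2}\right) 1 \left(-3\right) 371 = -488 + \left(- \frac{1}{2}\right) \left(-3\right) 371 = -488 + \frac{3}{2} \cdot 371 = -488 + \frac{1113}{2} = \frac{137}{2}$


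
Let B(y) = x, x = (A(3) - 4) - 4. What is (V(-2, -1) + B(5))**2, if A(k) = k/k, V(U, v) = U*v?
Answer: 25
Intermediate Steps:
A(k) = 1
x = -7 (x = (1 - 4) - 4 = -3 - 4 = -7)
B(y) = -7
(V(-2, -1) + B(5))**2 = (-2*(-1) - 7)**2 = (2 - 7)**2 = (-5)**2 = 25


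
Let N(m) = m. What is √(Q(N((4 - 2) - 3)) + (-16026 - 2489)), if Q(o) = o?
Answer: 2*I*√4629 ≈ 136.07*I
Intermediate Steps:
√(Q(N((4 - 2) - 3)) + (-16026 - 2489)) = √(((4 - 2) - 3) + (-16026 - 2489)) = √((2 - 3) - 18515) = √(-1 - 18515) = √(-18516) = 2*I*√4629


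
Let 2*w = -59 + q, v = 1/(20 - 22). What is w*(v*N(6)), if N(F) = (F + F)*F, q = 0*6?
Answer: 1062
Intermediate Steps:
q = 0
v = -1/2 (v = 1/(-2) = -1/2 ≈ -0.50000)
N(F) = 2*F**2 (N(F) = (2*F)*F = 2*F**2)
w = -59/2 (w = (-59 + 0)/2 = (1/2)*(-59) = -59/2 ≈ -29.500)
w*(v*N(6)) = -(-59)*2*6**2/4 = -(-59)*2*36/4 = -(-59)*72/4 = -59/2*(-36) = 1062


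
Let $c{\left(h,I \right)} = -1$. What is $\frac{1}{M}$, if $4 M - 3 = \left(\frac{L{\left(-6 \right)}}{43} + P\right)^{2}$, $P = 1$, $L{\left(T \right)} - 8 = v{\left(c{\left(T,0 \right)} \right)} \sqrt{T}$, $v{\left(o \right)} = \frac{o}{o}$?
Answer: $\frac{5018186}{5529549} - \frac{62866 i \sqrt{6}}{5529549} \approx 0.90752 - 0.027848 i$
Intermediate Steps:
$v{\left(o \right)} = 1$
$L{\left(T \right)} = 8 + \sqrt{T}$ ($L{\left(T \right)} = 8 + 1 \sqrt{T} = 8 + \sqrt{T}$)
$M = \frac{3}{4} + \frac{\left(\frac{51}{43} + \frac{i \sqrt{6}}{43}\right)^{2}}{4}$ ($M = \frac{3}{4} + \frac{\left(\frac{8 + \sqrt{-6}}{43} + 1\right)^{2}}{4} = \frac{3}{4} + \frac{\left(\left(8 + i \sqrt{6}\right) \frac{1}{43} + 1\right)^{2}}{4} = \frac{3}{4} + \frac{\left(\left(\frac{8}{43} + \frac{i \sqrt{6}}{43}\right) + 1\right)^{2}}{4} = \frac{3}{4} + \frac{\left(\frac{51}{43} + \frac{i \sqrt{6}}{43}\right)^{2}}{4} \approx 1.1009 + 0.033781 i$)
$\frac{1}{M} = \frac{1}{\frac{4071}{3698} + \frac{51 i \sqrt{6}}{3698}}$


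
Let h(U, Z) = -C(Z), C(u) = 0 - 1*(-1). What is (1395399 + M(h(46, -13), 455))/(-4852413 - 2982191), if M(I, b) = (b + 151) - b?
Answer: -697775/3917302 ≈ -0.17813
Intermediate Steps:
C(u) = 1 (C(u) = 0 + 1 = 1)
h(U, Z) = -1 (h(U, Z) = -1*1 = -1)
M(I, b) = 151 (M(I, b) = (151 + b) - b = 151)
(1395399 + M(h(46, -13), 455))/(-4852413 - 2982191) = (1395399 + 151)/(-4852413 - 2982191) = 1395550/(-7834604) = 1395550*(-1/7834604) = -697775/3917302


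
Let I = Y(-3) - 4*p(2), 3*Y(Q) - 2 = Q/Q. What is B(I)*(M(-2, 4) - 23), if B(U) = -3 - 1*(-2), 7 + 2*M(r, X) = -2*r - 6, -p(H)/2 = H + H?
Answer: 55/2 ≈ 27.500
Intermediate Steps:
p(H) = -4*H (p(H) = -2*(H + H) = -4*H)
Y(Q) = 1 (Y(Q) = 2/3 + (Q/Q)/3 = 2/3 + (1/3)*1 = 2/3 + 1/3 = 1)
M(r, X) = -13/2 - r (M(r, X) = -7/2 + (-2*r - 6)/2 = -7/2 + (-6 - 2*r)/2 = -7/2 + (-3 - r) = -13/2 - r)
I = 33 (I = 1 - (-16)*2 = 1 - 4*(-8) = 1 + 32 = 33)
B(U) = -1 (B(U) = -3 + 2 = -1)
B(I)*(M(-2, 4) - 23) = -((-13/2 - 1*(-2)) - 23) = -((-13/2 + 2) - 23) = -(-9/2 - 23) = -1*(-55/2) = 55/2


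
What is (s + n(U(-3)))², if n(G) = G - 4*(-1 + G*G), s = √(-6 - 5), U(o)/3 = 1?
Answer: (-29 + I*√11)² ≈ 830.0 - 192.36*I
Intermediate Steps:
U(o) = 3 (U(o) = 3*1 = 3)
s = I*√11 (s = √(-11) = I*√11 ≈ 3.3166*I)
n(G) = 4 + G - 4*G² (n(G) = G - 4*(-1 + G²) = G + (4 - 4*G²) = 4 + G - 4*G²)
(s + n(U(-3)))² = (I*√11 + (4 + 3 - 4*3²))² = (I*√11 + (4 + 3 - 4*9))² = (I*√11 + (4 + 3 - 36))² = (I*√11 - 29)² = (-29 + I*√11)²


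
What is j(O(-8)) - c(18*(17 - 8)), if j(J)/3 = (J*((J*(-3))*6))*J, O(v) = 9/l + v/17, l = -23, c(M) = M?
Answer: -7617059640/59776471 ≈ -127.43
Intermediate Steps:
O(v) = -9/23 + v/17 (O(v) = 9/(-23) + v/17 = 9*(-1/23) + v*(1/17) = -9/23 + v/17)
j(J) = -54*J³ (j(J) = 3*((J*((J*(-3))*6))*J) = 3*((J*(-3*J*6))*J) = 3*((J*(-18*J))*J) = 3*((-18*J²)*J) = 3*(-18*J³) = -54*J³)
j(O(-8)) - c(18*(17 - 8)) = -54*(-9/23 + (1/17)*(-8))³ - 18*(17 - 8) = -54*(-9/23 - 8/17)³ - 18*9 = -54*(-337/391)³ - 1*162 = -54*(-38272753/59776471) - 162 = 2066728662/59776471 - 162 = -7617059640/59776471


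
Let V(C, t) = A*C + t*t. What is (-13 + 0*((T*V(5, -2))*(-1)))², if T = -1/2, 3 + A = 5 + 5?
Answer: 169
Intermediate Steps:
A = 7 (A = -3 + (5 + 5) = -3 + 10 = 7)
V(C, t) = t² + 7*C (V(C, t) = 7*C + t*t = 7*C + t² = t² + 7*C)
T = -½ (T = -1*½ = -½ ≈ -0.50000)
(-13 + 0*((T*V(5, -2))*(-1)))² = (-13 + 0*(-((-2)² + 7*5)/2*(-1)))² = (-13 + 0*(-(4 + 35)/2*(-1)))² = (-13 + 0*(-½*39*(-1)))² = (-13 + 0*(-39/2*(-1)))² = (-13 + 0*(39/2))² = (-13 + 0)² = (-13)² = 169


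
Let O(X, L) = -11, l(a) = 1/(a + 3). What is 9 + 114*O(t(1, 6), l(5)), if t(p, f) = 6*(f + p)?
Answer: -1245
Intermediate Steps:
t(p, f) = 6*f + 6*p
l(a) = 1/(3 + a)
9 + 114*O(t(1, 6), l(5)) = 9 + 114*(-11) = 9 - 1254 = -1245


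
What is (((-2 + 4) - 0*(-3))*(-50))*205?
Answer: -20500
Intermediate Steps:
(((-2 + 4) - 0*(-3))*(-50))*205 = ((2 - 2*0)*(-50))*205 = ((2 + 0)*(-50))*205 = (2*(-50))*205 = -100*205 = -20500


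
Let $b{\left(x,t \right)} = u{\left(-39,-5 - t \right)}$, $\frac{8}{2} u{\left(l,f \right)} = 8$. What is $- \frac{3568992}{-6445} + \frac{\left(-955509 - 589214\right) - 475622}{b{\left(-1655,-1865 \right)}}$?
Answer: $- \frac{13013985541}{12890} \approx -1.0096 \cdot 10^{6}$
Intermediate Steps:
$u{\left(l,f \right)} = 2$ ($u{\left(l,f \right)} = \frac{1}{4} \cdot 8 = 2$)
$b{\left(x,t \right)} = 2$
$- \frac{3568992}{-6445} + \frac{\left(-955509 - 589214\right) - 475622}{b{\left(-1655,-1865 \right)}} = - \frac{3568992}{-6445} + \frac{\left(-955509 - 589214\right) - 475622}{2} = \left(-3568992\right) \left(- \frac{1}{6445}\right) + \left(-1544723 - 475622\right) \frac{1}{2} = \frac{3568992}{6445} - \frac{2020345}{2} = - \frac{13013985541}{12890}$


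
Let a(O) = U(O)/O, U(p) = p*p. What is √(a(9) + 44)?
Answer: √53 ≈ 7.2801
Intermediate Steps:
U(p) = p²
a(O) = O (a(O) = O²/O = O)
√(a(9) + 44) = √(9 + 44) = √53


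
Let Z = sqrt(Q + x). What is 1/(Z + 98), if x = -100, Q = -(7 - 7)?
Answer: 49/4852 - 5*I/4852 ≈ 0.010099 - 0.0010305*I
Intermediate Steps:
Q = 0 (Q = -1*0 = 0)
Z = 10*I (Z = sqrt(0 - 100) = sqrt(-100) = 10*I ≈ 10.0*I)
1/(Z + 98) = 1/(10*I + 98) = 1/(98 + 10*I) = (98 - 10*I)/9704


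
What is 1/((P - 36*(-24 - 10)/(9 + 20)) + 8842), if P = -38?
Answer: 29/256540 ≈ 0.00011304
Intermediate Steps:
1/((P - 36*(-24 - 10)/(9 + 20)) + 8842) = 1/((-38 - 36*(-24 - 10)/(9 + 20)) + 8842) = 1/((-38 - (-1224)/29) + 8842) = 1/((-38 - 36*(-34/29)) + 8842) = 1/((-38 + 1224/29) + 8842) = 1/(122/29 + 8842) = 1/(256540/29) = 29/256540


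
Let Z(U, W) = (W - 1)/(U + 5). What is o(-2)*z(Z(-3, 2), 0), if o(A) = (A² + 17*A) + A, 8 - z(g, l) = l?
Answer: -256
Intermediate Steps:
Z(U, W) = (-1 + W)/(5 + U)
z(g, l) = 8 - l
o(A) = A² + 18*A
o(-2)*z(Z(-3, 2), 0) = (-2*(18 - 2))*(8 - 1*0) = (-2*16)*(8 + 0) = -32*8 = -256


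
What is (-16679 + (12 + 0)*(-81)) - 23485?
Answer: -41136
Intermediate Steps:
(-16679 + (12 + 0)*(-81)) - 23485 = (-16679 + 12*(-81)) - 23485 = (-16679 - 972) - 23485 = -17651 - 23485 = -41136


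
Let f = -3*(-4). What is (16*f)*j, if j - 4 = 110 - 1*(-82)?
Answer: 37632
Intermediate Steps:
f = 12
j = 196 (j = 4 + (110 - 1*(-82)) = 4 + (110 + 82) = 4 + 192 = 196)
(16*f)*j = (16*12)*196 = 192*196 = 37632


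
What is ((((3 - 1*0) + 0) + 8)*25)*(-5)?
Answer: -1375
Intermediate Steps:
((((3 - 1*0) + 0) + 8)*25)*(-5) = ((((3 + 0) + 0) + 8)*25)*(-5) = (((3 + 0) + 8)*25)*(-5) = ((3 + 8)*25)*(-5) = (11*25)*(-5) = 275*(-5) = -1375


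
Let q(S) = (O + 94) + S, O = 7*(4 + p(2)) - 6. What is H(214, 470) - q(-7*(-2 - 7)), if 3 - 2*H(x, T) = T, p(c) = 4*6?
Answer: -1161/2 ≈ -580.50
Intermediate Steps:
p(c) = 24
H(x, T) = 3/2 - T/2
O = 190 (O = 7*(4 + 24) - 6 = 7*28 - 6 = 196 - 6 = 190)
q(S) = 284 + S (q(S) = (190 + 94) + S = 284 + S)
H(214, 470) - q(-7*(-2 - 7)) = (3/2 - 1/2*470) - (284 - 7*(-2 - 7)) = (3/2 - 235) - (284 - 7*(-9)) = -467/2 - (284 + 63) = -467/2 - 1*347 = -467/2 - 347 = -1161/2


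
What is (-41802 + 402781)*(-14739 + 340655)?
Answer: 117648831764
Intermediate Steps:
(-41802 + 402781)*(-14739 + 340655) = 360979*325916 = 117648831764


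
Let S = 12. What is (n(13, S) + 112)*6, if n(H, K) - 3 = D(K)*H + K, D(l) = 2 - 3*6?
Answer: -486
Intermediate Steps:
D(l) = -16 (D(l) = 2 - 18 = -16)
n(H, K) = 3 + K - 16*H (n(H, K) = 3 + (-16*H + K) = 3 + (K - 16*H) = 3 + K - 16*H)
(n(13, S) + 112)*6 = ((3 + 12 - 16*13) + 112)*6 = ((3 + 12 - 208) + 112)*6 = (-193 + 112)*6 = -81*6 = -486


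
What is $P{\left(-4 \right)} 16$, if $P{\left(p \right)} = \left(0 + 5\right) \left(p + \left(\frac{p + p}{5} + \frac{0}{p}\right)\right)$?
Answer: $-448$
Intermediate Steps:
$P{\left(p \right)} = 7 p$ ($P{\left(p \right)} = 5 \left(p + \left(2 p \frac{1}{5} + 0\right)\right) = 5 \left(p + \left(\frac{2 p}{5} + 0\right)\right) = 5 \left(p + \frac{2 p}{5}\right) = 5 \frac{7 p}{5} = 7 p$)
$P{\left(-4 \right)} 16 = 7 \left(-4\right) 16 = \left(-28\right) 16 = -448$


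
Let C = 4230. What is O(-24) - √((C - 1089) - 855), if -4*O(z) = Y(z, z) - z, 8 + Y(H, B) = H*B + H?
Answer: -142 - 3*√254 ≈ -189.81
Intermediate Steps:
Y(H, B) = -8 + H + B*H (Y(H, B) = -8 + (H*B + H) = -8 + (B*H + H) = -8 + (H + B*H) = -8 + H + B*H)
O(z) = 2 - z²/4 (O(z) = -((-8 + z + z*z) - z)/4 = -((-8 + z + z²) - z)/4 = -(-8 + z²)/4 = 2 - z²/4)
O(-24) - √((C - 1089) - 855) = (2 - ¼*(-24)²) - √((4230 - 1089) - 855) = (2 - ¼*576) - √(3141 - 855) = (2 - 144) - √2286 = -142 - 3*√254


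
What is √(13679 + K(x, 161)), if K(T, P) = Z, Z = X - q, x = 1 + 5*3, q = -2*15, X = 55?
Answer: 2*√3441 ≈ 117.32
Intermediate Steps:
q = -30
x = 16 (x = 1 + 15 = 16)
Z = 85 (Z = 55 - 1*(-30) = 55 + 30 = 85)
K(T, P) = 85
√(13679 + K(x, 161)) = √(13679 + 85) = √13764 = 2*√3441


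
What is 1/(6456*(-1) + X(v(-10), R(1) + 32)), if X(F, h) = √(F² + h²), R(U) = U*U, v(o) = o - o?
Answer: -1/6423 ≈ -0.00015569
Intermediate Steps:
v(o) = 0
R(U) = U²
1/(6456*(-1) + X(v(-10), R(1) + 32)) = 1/(6456*(-1) + √(0² + (1² + 32)²)) = 1/(-6456 + √(0 + (1 + 32)²)) = 1/(-6456 + √(0 + 33²)) = 1/(-6456 + √(0 + 1089)) = 1/(-6456 + √1089) = 1/(-6456 + 33) = 1/(-6423) = -1/6423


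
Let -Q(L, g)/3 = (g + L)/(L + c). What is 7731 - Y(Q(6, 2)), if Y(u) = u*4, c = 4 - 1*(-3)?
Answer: 100599/13 ≈ 7738.4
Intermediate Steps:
c = 7 (c = 4 + 3 = 7)
Q(L, g) = -3*(L + g)/(7 + L) (Q(L, g) = -3*(g + L)/(L + 7) = -3*(L + g)/(7 + L))
Y(u) = 4*u
7731 - Y(Q(6, 2)) = 7731 - 4*3*(-1*6 - 1*2)/(7 + 6) = 7731 - 4*3*(-6 - 2)/13 = 7731 - 4*3*(1/13)*(-8) = 7731 - 4*(-24)/13 = 7731 - 1*(-96/13) = 7731 + 96/13 = 100599/13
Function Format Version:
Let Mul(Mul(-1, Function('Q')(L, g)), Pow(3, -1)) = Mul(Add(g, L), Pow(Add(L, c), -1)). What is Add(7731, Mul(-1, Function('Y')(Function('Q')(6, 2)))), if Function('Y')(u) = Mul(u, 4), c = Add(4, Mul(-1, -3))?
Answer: Rational(100599, 13) ≈ 7738.4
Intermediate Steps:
c = 7 (c = Add(4, 3) = 7)
Function('Q')(L, g) = Mul(-3, Pow(Add(7, L), -1), Add(L, g)) (Function('Q')(L, g) = Mul(-3, Mul(Add(g, L), Pow(Add(L, 7), -1))) = Mul(-3, Mul(Add(L, g), Pow(Add(7, L), -1))) = Mul(-3, Mul(Pow(Add(7, L), -1), Add(L, g))) = Mul(-3, Pow(Add(7, L), -1), Add(L, g)))
Function('Y')(u) = Mul(4, u)
Add(7731, Mul(-1, Function('Y')(Function('Q')(6, 2)))) = Add(7731, Mul(-1, Mul(4, Mul(3, Pow(Add(7, 6), -1), Add(Mul(-1, 6), Mul(-1, 2)))))) = Add(7731, Mul(-1, Mul(4, Mul(3, Pow(13, -1), Add(-6, -2))))) = Add(7731, Mul(-1, Mul(4, Mul(3, Rational(1, 13), -8)))) = Add(7731, Mul(-1, Mul(4, Rational(-24, 13)))) = Add(7731, Mul(-1, Rational(-96, 13))) = Add(7731, Rational(96, 13)) = Rational(100599, 13)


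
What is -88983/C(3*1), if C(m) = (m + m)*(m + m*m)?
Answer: -9887/8 ≈ -1235.9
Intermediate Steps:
C(m) = 2*m*(m + m²) (C(m) = (2*m)*(m + m²) = 2*m*(m + m²))
-88983/C(3*1) = -88983*1/(18*(1 + 3*1)) = -88983*1/(18*(1 + 3)) = -88983/(2*9*4) = -88983/72 = -88983*1/72 = -9887/8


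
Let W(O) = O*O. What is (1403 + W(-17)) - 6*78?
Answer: 1224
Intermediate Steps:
W(O) = O**2
(1403 + W(-17)) - 6*78 = (1403 + (-17)**2) - 6*78 = (1403 + 289) - 468 = 1692 - 468 = 1224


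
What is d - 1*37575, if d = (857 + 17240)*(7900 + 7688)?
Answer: 282058461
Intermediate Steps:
d = 282096036 (d = 18097*15588 = 282096036)
d - 1*37575 = 282096036 - 1*37575 = 282096036 - 37575 = 282058461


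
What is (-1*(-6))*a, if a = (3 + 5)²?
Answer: 384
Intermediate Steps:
a = 64 (a = 8² = 64)
(-1*(-6))*a = -1*(-6)*64 = 6*64 = 384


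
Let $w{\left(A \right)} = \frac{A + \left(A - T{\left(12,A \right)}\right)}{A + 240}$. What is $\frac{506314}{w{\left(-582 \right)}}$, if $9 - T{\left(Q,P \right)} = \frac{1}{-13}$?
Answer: $\frac{1125536022}{7625} \approx 1.4761 \cdot 10^{5}$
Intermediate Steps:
$T{\left(Q,P \right)} = \frac{118}{13}$ ($T{\left(Q,P \right)} = 9 - \frac{1}{-13} = 9 - - \frac{1}{13} = 9 + \frac{1}{13} = \frac{118}{13}$)
$w{\left(A \right)} = \frac{- \frac{118}{13} + 2 A}{240 + A}$ ($w{\left(A \right)} = \frac{A + \left(A - \frac{118}{13}\right)}{A + 240} = \frac{A + \left(A - \frac{118}{13}\right)}{240 + A} = \frac{A + \left(- \frac{118}{13} + A\right)}{240 + A} = \frac{- \frac{118}{13} + 2 A}{240 + A}$)
$\frac{506314}{w{\left(-582 \right)}} = \frac{506314}{\frac{2}{13} \frac{1}{240 - 582} \left(-59 + 13 \left(-582\right)\right)} = \frac{506314}{\frac{2}{13} \frac{1}{-342} \left(-59 - 7566\right)} = \frac{506314}{\frac{2}{13} \left(- \frac{1}{342}\right) \left(-7625\right)} = \frac{506314}{\frac{7625}{2223}} = 506314 \cdot \frac{2223}{7625} = \frac{1125536022}{7625}$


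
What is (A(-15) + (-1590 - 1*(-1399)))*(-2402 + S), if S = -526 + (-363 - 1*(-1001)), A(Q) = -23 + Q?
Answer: 524410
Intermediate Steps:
S = 112 (S = -526 + (-363 + 1001) = -526 + 638 = 112)
(A(-15) + (-1590 - 1*(-1399)))*(-2402 + S) = ((-23 - 15) + (-1590 - 1*(-1399)))*(-2402 + 112) = (-38 + (-1590 + 1399))*(-2290) = (-38 - 191)*(-2290) = -229*(-2290) = 524410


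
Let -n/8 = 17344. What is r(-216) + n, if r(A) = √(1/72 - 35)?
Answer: -138752 + I*√5038/12 ≈ -1.3875e+5 + 5.9149*I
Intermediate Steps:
n = -138752 (n = -8*17344 = -138752)
r(A) = I*√5038/12 (r(A) = √(1/72 - 35) = √(-2519/72) = I*√5038/12)
r(-216) + n = I*√5038/12 - 138752 = -138752 + I*√5038/12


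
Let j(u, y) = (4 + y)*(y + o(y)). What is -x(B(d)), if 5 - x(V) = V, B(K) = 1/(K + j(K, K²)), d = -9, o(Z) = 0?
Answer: -34379/6876 ≈ -4.9999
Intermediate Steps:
j(u, y) = y*(4 + y) (j(u, y) = (4 + y)*(y + 0) = (4 + y)*y = y*(4 + y))
B(K) = 1/(K + K²*(4 + K²))
x(V) = 5 - V
-x(B(d)) = -(5 - 1/((-9)*(1 + (-9)³ + 4*(-9)))) = -(5 - (-1)/(9*(1 - 729 - 36))) = -(5 - (-1)/(9*(-764))) = -(5 - (-1)*(-1)/(9*764)) = -(5 - 1*1/6876) = -(5 - 1/6876) = -1*34379/6876 = -34379/6876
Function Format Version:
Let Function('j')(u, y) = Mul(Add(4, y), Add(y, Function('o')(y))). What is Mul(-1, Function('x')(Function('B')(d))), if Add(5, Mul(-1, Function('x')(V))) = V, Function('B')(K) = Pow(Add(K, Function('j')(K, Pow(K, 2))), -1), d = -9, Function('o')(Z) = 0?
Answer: Rational(-34379, 6876) ≈ -4.9999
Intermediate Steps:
Function('j')(u, y) = Mul(y, Add(4, y)) (Function('j')(u, y) = Mul(Add(4, y), Add(y, 0)) = Mul(Add(4, y), y) = Mul(y, Add(4, y)))
Function('B')(K) = Pow(Add(K, Mul(Pow(K, 2), Add(4, Pow(K, 2)))), -1)
Function('x')(V) = Add(5, Mul(-1, V))
Mul(-1, Function('x')(Function('B')(d))) = Mul(-1, Add(5, Mul(-1, Mul(Pow(-9, -1), Pow(Add(1, Pow(-9, 3), Mul(4, -9)), -1))))) = Mul(-1, Add(5, Mul(-1, Mul(Rational(-1, 9), Pow(Add(1, -729, -36), -1))))) = Mul(-1, Add(5, Mul(-1, Mul(Rational(-1, 9), Pow(-764, -1))))) = Mul(-1, Add(5, Mul(-1, Mul(Rational(-1, 9), Rational(-1, 764))))) = Mul(-1, Add(5, Mul(-1, Rational(1, 6876)))) = Mul(-1, Add(5, Rational(-1, 6876))) = Mul(-1, Rational(34379, 6876)) = Rational(-34379, 6876)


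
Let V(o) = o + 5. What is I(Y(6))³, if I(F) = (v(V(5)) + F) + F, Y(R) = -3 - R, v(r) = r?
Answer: -512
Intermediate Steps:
V(o) = 5 + o
I(F) = 10 + 2*F (I(F) = ((5 + 5) + F) + F = (10 + F) + F = 10 + 2*F)
I(Y(6))³ = (10 + 2*(-3 - 1*6))³ = (10 + 2*(-3 - 6))³ = (10 + 2*(-9))³ = (10 - 18)³ = (-8)³ = -512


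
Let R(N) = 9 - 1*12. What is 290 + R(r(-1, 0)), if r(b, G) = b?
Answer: 287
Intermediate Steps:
R(N) = -3 (R(N) = 9 - 12 = -3)
290 + R(r(-1, 0)) = 290 - 3 = 287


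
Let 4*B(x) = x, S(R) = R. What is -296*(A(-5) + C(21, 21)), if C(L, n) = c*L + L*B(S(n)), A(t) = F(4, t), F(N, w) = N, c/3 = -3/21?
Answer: -31154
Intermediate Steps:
c = -3/7 (c = 3*(-3/21) = 3*(-3*1/21) = 3*(-1/7) = -3/7 ≈ -0.42857)
B(x) = x/4
A(t) = 4
C(L, n) = -3*L/7 + L*n/4 (C(L, n) = -3*L/7 + L*(n/4) = -3*L/7 + L*n/4)
-296*(A(-5) + C(21, 21)) = -296*(4 + (1/28)*21*(-12 + 7*21)) = -296*(4 + (1/28)*21*(-12 + 147)) = -296*(4 + (1/28)*21*135) = -296*(4 + 405/4) = -296*421/4 = -31154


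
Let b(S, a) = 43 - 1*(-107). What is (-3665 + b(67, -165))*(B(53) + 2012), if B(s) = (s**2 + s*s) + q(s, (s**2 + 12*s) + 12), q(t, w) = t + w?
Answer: -39157100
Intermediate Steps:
b(S, a) = 150 (b(S, a) = 43 + 107 = 150)
B(s) = 12 + 3*s**2 + 13*s (B(s) = (s**2 + s*s) + (s + ((s**2 + 12*s) + 12)) = (s**2 + s**2) + (s + (12 + s**2 + 12*s)) = 2*s**2 + (12 + s**2 + 13*s) = 12 + 3*s**2 + 13*s)
(-3665 + b(67, -165))*(B(53) + 2012) = (-3665 + 150)*((12 + 3*53**2 + 13*53) + 2012) = -3515*((12 + 3*2809 + 689) + 2012) = -3515*((12 + 8427 + 689) + 2012) = -3515*(9128 + 2012) = -3515*11140 = -39157100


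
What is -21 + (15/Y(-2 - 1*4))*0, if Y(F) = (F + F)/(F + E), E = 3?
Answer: -21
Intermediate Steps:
Y(F) = 2*F/(3 + F) (Y(F) = (F + F)/(F + 3) = (2*F)/(3 + F) = 2*F/(3 + F))
-21 + (15/Y(-2 - 1*4))*0 = -21 + (15/((2*(-2 - 1*4)/(3 + (-2 - 1*4)))))*0 = -21 + (15/((2*(-2 - 4)/(3 + (-2 - 4)))))*0 = -21 + (15/((2*(-6)/(3 - 6))))*0 = -21 + (15/((2*(-6)/(-3))))*0 = -21 + (15/((2*(-6)*(-1/3))))*0 = -21 + (15/4)*0 = -21 + 0 = -21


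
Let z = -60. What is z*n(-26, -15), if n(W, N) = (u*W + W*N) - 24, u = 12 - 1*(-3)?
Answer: 1440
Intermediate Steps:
u = 15 (u = 12 + 3 = 15)
n(W, N) = -24 + 15*W + N*W (n(W, N) = (15*W + W*N) - 24 = (15*W + N*W) - 24 = -24 + 15*W + N*W)
z*n(-26, -15) = -60*(-24 + 15*(-26) - 15*(-26)) = -60*(-24 - 390 + 390) = -60*(-24) = 1440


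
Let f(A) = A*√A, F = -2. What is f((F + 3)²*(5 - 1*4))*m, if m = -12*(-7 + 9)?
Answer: -24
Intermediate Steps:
m = -24 (m = -12*2 = -24)
f(A) = A^(3/2)
f((F + 3)²*(5 - 1*4))*m = ((-2 + 3)²*(5 - 1*4))^(3/2)*(-24) = (1²*(5 - 4))^(3/2)*(-24) = (1*1)^(3/2)*(-24) = 1^(3/2)*(-24) = 1*(-24) = -24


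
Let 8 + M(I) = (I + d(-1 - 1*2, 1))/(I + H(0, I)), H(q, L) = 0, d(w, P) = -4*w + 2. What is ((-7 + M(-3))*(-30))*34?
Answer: 19040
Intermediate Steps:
d(w, P) = 2 - 4*w
M(I) = -8 + (14 + I)/I (M(I) = -8 + (I + (2 - 4*(-1 - 1*2)))/(I + 0) = -8 + (I + (2 - 4*(-1 - 2)))/I = -8 + (I + (2 - 4*(-3)))/I = -8 + (I + (2 + 12))/I = -8 + (I + 14)/I = -8 + (14 + I)/I)
((-7 + M(-3))*(-30))*34 = ((-7 + (-7 + 14/(-3)))*(-30))*34 = ((-7 + (-7 + 14*(-1/3)))*(-30))*34 = ((-7 + (-7 - 14/3))*(-30))*34 = ((-7 - 35/3)*(-30))*34 = -56/3*(-30)*34 = 560*34 = 19040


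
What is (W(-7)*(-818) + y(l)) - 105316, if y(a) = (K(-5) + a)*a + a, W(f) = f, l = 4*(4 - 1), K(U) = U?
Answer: -99494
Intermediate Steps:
l = 12 (l = 4*3 = 12)
y(a) = a + a*(-5 + a) (y(a) = (-5 + a)*a + a = a*(-5 + a) + a = a + a*(-5 + a))
(W(-7)*(-818) + y(l)) - 105316 = (-7*(-818) + 12*(-4 + 12)) - 105316 = (5726 + 12*8) - 105316 = (5726 + 96) - 105316 = 5822 - 105316 = -99494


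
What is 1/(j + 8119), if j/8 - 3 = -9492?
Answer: -1/67793 ≈ -1.4751e-5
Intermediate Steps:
j = -75912 (j = 24 + 8*(-9492) = 24 - 75936 = -75912)
1/(j + 8119) = 1/(-75912 + 8119) = 1/(-67793) = -1/67793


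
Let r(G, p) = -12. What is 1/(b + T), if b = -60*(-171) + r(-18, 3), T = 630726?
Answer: 1/640974 ≈ 1.5601e-6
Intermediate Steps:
b = 10248 (b = -60*(-171) - 12 = 10260 - 12 = 10248)
1/(b + T) = 1/(10248 + 630726) = 1/640974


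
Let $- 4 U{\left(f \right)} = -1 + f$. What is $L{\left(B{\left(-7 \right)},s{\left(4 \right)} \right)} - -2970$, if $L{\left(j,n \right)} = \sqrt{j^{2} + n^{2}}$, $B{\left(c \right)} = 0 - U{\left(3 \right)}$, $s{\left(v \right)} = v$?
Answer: $2970 + \frac{\sqrt{65}}{2} \approx 2974.0$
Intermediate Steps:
$U{\left(f \right)} = \frac{1}{4} - \frac{f}{4}$ ($U{\left(f \right)} = - \frac{-1 + f}{4} = \frac{1}{4} - \frac{f}{4}$)
$B{\left(c \right)} = \frac{1}{2}$ ($B{\left(c \right)} = 0 - \left(\frac{1}{4} - \frac{3}{4}\right) = 0 - - \frac{1}{2} = 0 + \frac{1}{2} = \frac{1}{2}$)
$L{\left(B{\left(-7 \right)},s{\left(4 \right)} \right)} - -2970 = \sqrt{\left(\frac{1}{2}\right)^{2} + 4^{2}} - -2970 = \sqrt{\frac{1}{4} + 16} + 2970 = \sqrt{\frac{65}{4}} + 2970 = \frac{\sqrt{65}}{2} + 2970 = 2970 + \frac{\sqrt{65}}{2}$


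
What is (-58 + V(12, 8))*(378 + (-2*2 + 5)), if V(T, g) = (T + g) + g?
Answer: -11370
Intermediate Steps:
V(T, g) = T + 2*g
(-58 + V(12, 8))*(378 + (-2*2 + 5)) = (-58 + (12 + 2*8))*(378 + (-2*2 + 5)) = (-58 + (12 + 16))*(378 + (-4 + 5)) = (-58 + 28)*(378 + 1) = -30*379 = -11370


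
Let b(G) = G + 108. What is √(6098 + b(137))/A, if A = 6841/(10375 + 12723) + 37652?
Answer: 23098*√6343/869692737 ≈ 0.0021152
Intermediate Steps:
b(G) = 108 + G
A = 869692737/23098 (A = 6841/23098 + 37652 = 869692737/23098 ≈ 37652.)
√(6098 + b(137))/A = √(6098 + (108 + 137))/(869692737/23098) = √(6098 + 245)*(23098/869692737) = √6343*(23098/869692737) = 23098*√6343/869692737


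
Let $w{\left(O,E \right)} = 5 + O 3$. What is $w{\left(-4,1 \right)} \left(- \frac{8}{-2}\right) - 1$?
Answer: $-29$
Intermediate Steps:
$w{\left(O,E \right)} = 5 + 3 O$
$w{\left(-4,1 \right)} \left(- \frac{8}{-2}\right) - 1 = \left(5 + 3 \left(-4\right)\right) \left(- \frac{8}{-2}\right) - 1 = \left(5 - 12\right) \left(\left(-8\right) \left(- \frac{1}{2}\right)\right) - 1 = \left(-7\right) 4 - 1 = -28 - 1 = -29$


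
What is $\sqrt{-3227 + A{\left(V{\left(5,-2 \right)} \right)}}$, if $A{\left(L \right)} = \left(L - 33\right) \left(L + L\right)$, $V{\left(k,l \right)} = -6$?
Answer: $i \sqrt{2759} \approx 52.526 i$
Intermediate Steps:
$A{\left(L \right)} = 2 L \left(-33 + L\right)$ ($A{\left(L \right)} = \left(-33 + L\right) 2 L = 2 L \left(-33 + L\right)$)
$\sqrt{-3227 + A{\left(V{\left(5,-2 \right)} \right)}} = \sqrt{-3227 + 2 \left(-6\right) \left(-33 - 6\right)} = \sqrt{-3227 + 2 \left(-6\right) \left(-39\right)} = \sqrt{-3227 + 468} = \sqrt{-2759} = i \sqrt{2759}$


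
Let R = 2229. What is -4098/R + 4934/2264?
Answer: 286669/841076 ≈ 0.34084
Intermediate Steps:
-4098/R + 4934/2264 = -4098/2229 + 4934/2264 = -4098*1/2229 + 4934*(1/2264) = -1366/743 + 2467/1132 = 286669/841076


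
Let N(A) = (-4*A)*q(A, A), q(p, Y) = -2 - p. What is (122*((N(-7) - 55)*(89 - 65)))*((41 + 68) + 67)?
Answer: 43802880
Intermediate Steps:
N(A) = -4*A*(-2 - A) (N(A) = (-4*A)*(-2 - A) = -4*A*(-2 - A))
(122*((N(-7) - 55)*(89 - 65)))*((41 + 68) + 67) = (122*((4*(-7)*(2 - 7) - 55)*(89 - 65)))*((41 + 68) + 67) = (122*((4*(-7)*(-5) - 55)*24))*(109 + 67) = (122*((140 - 55)*24))*176 = (122*(85*24))*176 = (122*2040)*176 = 248880*176 = 43802880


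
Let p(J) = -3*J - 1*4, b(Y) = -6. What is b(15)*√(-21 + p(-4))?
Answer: -6*I*√13 ≈ -21.633*I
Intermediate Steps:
p(J) = -4 - 3*J (p(J) = -3*J - 4 = -4 - 3*J)
b(15)*√(-21 + p(-4)) = -6*√(-21 + (-4 - 3*(-4))) = -6*√(-21 + (-4 + 12)) = -6*√(-21 + 8) = -6*I*√13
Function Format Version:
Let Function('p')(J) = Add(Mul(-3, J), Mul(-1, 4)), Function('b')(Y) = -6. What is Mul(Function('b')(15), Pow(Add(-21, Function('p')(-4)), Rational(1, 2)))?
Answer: Mul(-6, I, Pow(13, Rational(1, 2))) ≈ Mul(-21.633, I)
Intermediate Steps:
Function('p')(J) = Add(-4, Mul(-3, J)) (Function('p')(J) = Add(Mul(-3, J), -4) = Add(-4, Mul(-3, J)))
Mul(Function('b')(15), Pow(Add(-21, Function('p')(-4)), Rational(1, 2))) = Mul(-6, Pow(Add(-21, Add(-4, Mul(-3, -4))), Rational(1, 2))) = Mul(-6, Pow(Add(-21, Add(-4, 12)), Rational(1, 2))) = Mul(-6, Pow(Add(-21, 8), Rational(1, 2))) = Mul(-6, Pow(-13, Rational(1, 2))) = Mul(-6, Mul(I, Pow(13, Rational(1, 2)))) = Mul(-6, I, Pow(13, Rational(1, 2)))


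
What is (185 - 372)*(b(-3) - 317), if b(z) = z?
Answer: 59840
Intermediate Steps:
(185 - 372)*(b(-3) - 317) = (185 - 372)*(-3 - 317) = -187*(-320) = 59840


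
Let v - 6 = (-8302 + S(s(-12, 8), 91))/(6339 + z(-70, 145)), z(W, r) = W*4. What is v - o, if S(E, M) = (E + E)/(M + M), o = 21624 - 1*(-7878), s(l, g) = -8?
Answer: -16263935514/551369 ≈ -29497.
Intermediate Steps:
o = 29502 (o = 21624 + 7878 = 29502)
z(W, r) = 4*W
S(E, M) = E/M (S(E, M) = (2*E)/((2*M)) = (2*E)*(1/(2*M)) = E/M)
v = 2552724/551369 (v = 6 + (-8302 - 8/91)/(6339 + 4*(-70)) = 6 + (-8302 - 8*1/91)/(6339 - 280) = 6 + (-8302 - 8/91)/6059 = 6 - 755490/91*1/6059 = 6 - 755490/551369 = 2552724/551369 ≈ 4.6298)
v - o = 2552724/551369 - 1*29502 = 2552724/551369 - 29502 = -16263935514/551369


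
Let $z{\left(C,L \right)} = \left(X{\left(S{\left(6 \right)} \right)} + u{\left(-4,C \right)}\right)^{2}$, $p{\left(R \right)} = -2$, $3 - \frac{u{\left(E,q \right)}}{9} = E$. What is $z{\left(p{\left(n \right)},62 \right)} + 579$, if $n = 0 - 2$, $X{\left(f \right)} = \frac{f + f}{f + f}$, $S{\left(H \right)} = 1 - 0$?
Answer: $4675$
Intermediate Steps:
$S{\left(H \right)} = 1$ ($S{\left(H \right)} = 1 + 0 = 1$)
$u{\left(E,q \right)} = 27 - 9 E$
$X{\left(f \right)} = 1$ ($X{\left(f \right)} = \frac{2 f}{2 f} = 2 f \frac{1}{2 f} = 1$)
$n = -2$ ($n = 0 - 2 = -2$)
$z{\left(C,L \right)} = 4096$ ($z{\left(C,L \right)} = \left(1 + \left(27 - -36\right)\right)^{2} = \left(1 + \left(27 + 36\right)\right)^{2} = \left(1 + 63\right)^{2} = 64^{2} = 4096$)
$z{\left(p{\left(n \right)},62 \right)} + 579 = 4096 + 579 = 4675$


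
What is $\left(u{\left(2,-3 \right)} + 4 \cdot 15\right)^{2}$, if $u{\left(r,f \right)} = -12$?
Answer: $2304$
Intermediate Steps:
$\left(u{\left(2,-3 \right)} + 4 \cdot 15\right)^{2} = \left(-12 + 4 \cdot 15\right)^{2} = \left(-12 + 60\right)^{2} = 48^{2} = 2304$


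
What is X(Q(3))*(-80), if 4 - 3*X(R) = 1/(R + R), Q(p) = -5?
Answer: -328/3 ≈ -109.33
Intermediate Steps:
X(R) = 4/3 - 1/(6*R) (X(R) = 4/3 - 1/(3*(R + R)) = 4/3 - 1/(2*R)/3 = 4/3 - 1/(6*R))
X(Q(3))*(-80) = ((1/6)*(-1 + 8*(-5))/(-5))*(-80) = ((1/6)*(-1/5)*(-1 - 40))*(-80) = ((1/6)*(-1/5)*(-41))*(-80) = (41/30)*(-80) = -328/3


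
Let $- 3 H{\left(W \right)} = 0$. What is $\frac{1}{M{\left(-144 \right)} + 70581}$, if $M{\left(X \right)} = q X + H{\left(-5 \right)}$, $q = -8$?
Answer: $\frac{1}{71733} \approx 1.3941 \cdot 10^{-5}$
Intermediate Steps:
$H{\left(W \right)} = 0$ ($H{\left(W \right)} = \left(- \frac{1}{3}\right) 0 = 0$)
$M{\left(X \right)} = - 8 X$ ($M{\left(X \right)} = - 8 X + 0 = - 8 X$)
$\frac{1}{M{\left(-144 \right)} + 70581} = \frac{1}{\left(-8\right) \left(-144\right) + 70581} = \frac{1}{1152 + 70581} = \frac{1}{71733}$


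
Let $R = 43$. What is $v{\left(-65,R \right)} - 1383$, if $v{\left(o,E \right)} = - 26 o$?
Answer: $307$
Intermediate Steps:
$v{\left(-65,R \right)} - 1383 = \left(-26\right) \left(-65\right) - 1383 = 1690 - 1383 = 307$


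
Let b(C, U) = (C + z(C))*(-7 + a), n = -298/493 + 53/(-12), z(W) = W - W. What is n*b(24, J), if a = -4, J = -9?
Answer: 653510/493 ≈ 1325.6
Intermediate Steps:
z(W) = 0
n = -29705/5916 (n = -298*1/493 + 53*(-1/12) = -298/493 - 53/12 = -29705/5916 ≈ -5.0211)
b(C, U) = -11*C (b(C, U) = (C + 0)*(-7 - 4) = C*(-11) = -11*C)
n*b(24, J) = -(-326755)*24/5916 = -29705/5916*(-264) = 653510/493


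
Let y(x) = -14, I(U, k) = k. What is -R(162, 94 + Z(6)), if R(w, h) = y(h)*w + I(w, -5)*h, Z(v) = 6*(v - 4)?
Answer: 2798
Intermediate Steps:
Z(v) = -24 + 6*v (Z(v) = 6*(-4 + v) = -24 + 6*v)
R(w, h) = -14*w - 5*h
-R(162, 94 + Z(6)) = -(-14*162 - 5*(94 + (-24 + 6*6))) = -(-2268 - 5*(94 + (-24 + 36))) = -(-2268 - 5*(94 + 12)) = -(-2268 - 5*106) = -(-2268 - 530) = -1*(-2798) = 2798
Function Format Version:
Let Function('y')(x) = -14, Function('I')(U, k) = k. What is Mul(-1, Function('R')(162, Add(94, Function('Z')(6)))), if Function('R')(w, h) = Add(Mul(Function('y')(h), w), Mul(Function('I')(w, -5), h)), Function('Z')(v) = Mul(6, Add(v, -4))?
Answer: 2798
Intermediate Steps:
Function('Z')(v) = Add(-24, Mul(6, v)) (Function('Z')(v) = Mul(6, Add(-4, v)) = Add(-24, Mul(6, v)))
Function('R')(w, h) = Add(Mul(-14, w), Mul(-5, h))
Mul(-1, Function('R')(162, Add(94, Function('Z')(6)))) = Mul(-1, Add(Mul(-14, 162), Mul(-5, Add(94, Add(-24, Mul(6, 6)))))) = Mul(-1, Add(-2268, Mul(-5, Add(94, Add(-24, 36))))) = Mul(-1, Add(-2268, Mul(-5, Add(94, 12)))) = Mul(-1, Add(-2268, Mul(-5, 106))) = Mul(-1, Add(-2268, -530)) = Mul(-1, -2798) = 2798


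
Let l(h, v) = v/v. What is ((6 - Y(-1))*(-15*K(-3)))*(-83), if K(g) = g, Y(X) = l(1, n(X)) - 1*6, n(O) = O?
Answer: -41085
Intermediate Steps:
l(h, v) = 1
Y(X) = -5 (Y(X) = 1 - 1*6 = 1 - 6 = -5)
((6 - Y(-1))*(-15*K(-3)))*(-83) = ((6 - 1*(-5))*(-15*(-3)))*(-83) = ((6 + 5)*45)*(-83) = (11*45)*(-83) = 495*(-83) = -41085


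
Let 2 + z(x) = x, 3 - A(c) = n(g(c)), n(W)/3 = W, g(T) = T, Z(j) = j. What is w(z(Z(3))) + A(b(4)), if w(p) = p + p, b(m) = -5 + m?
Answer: 8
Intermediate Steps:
n(W) = 3*W
A(c) = 3 - 3*c
z(x) = -2 + x
w(p) = 2*p
w(z(Z(3))) + A(b(4)) = 2*(-2 + 3) + (3 - 3*(-5 + 4)) = 2*1 + (3 - 3*(-1)) = 2 + (3 + 3) = 2 + 6 = 8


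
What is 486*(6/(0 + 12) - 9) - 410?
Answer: -4541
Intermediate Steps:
486*(6/(0 + 12) - 9) - 410 = 486*(6/12 - 9) - 410 = 486*((1/12)*6 - 9) - 410 = 486*(½ - 9) - 410 = 486*(-17/2) - 410 = -4131 - 410 = -4541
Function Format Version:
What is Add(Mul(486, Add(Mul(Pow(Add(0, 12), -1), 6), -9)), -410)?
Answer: -4541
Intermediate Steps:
Add(Mul(486, Add(Mul(Pow(Add(0, 12), -1), 6), -9)), -410) = Add(Mul(486, Add(Mul(Pow(12, -1), 6), -9)), -410) = Add(Mul(486, Add(Mul(Rational(1, 12), 6), -9)), -410) = Add(Mul(486, Add(Rational(1, 2), -9)), -410) = Add(Mul(486, Rational(-17, 2)), -410) = Add(-4131, -410) = -4541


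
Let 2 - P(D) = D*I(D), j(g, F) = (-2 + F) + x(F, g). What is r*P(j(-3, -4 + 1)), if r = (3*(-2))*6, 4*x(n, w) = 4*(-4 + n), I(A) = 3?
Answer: -1368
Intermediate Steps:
x(n, w) = -4 + n (x(n, w) = (4*(-4 + n))/4 = (-16 + 4*n)/4 = -4 + n)
j(g, F) = -6 + 2*F (j(g, F) = (-2 + F) + (-4 + F) = -6 + 2*F)
r = -36 (r = -6*6 = -36)
P(D) = 2 - 3*D (P(D) = 2 - D*3 = 2 - 3*D)
r*P(j(-3, -4 + 1)) = -36*(2 - 3*(-6 + 2*(-4 + 1))) = -36*(2 - 3*(-6 + 2*(-3))) = -36*(2 - 3*(-6 - 6)) = -36*(2 - 3*(-12)) = -36*(2 + 36) = -36*38 = -1368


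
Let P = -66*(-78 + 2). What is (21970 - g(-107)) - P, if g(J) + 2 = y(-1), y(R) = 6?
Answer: 16950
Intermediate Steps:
g(J) = 4 (g(J) = -2 + 6 = 4)
P = 5016 (P = -66*(-76) = 5016)
(21970 - g(-107)) - P = (21970 - 1*4) - 1*5016 = (21970 - 4) - 5016 = 21966 - 5016 = 16950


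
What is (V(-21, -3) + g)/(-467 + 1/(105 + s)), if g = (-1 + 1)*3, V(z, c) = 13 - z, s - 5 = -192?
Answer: -2788/38295 ≈ -0.072803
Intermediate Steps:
s = -187 (s = 5 - 192 = -187)
g = 0 (g = 0*3 = 0)
(V(-21, -3) + g)/(-467 + 1/(105 + s)) = ((13 - 1*(-21)) + 0)/(-467 + 1/(105 - 187)) = ((13 + 21) + 0)/(-467 + 1/(-82)) = (34 + 0)/(-467 - 1/82) = 34/(-38295/82) = 34*(-82/38295) = -2788/38295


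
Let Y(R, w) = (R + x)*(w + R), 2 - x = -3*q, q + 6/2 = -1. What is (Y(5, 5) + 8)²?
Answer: 1764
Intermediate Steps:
q = -4 (q = -3 - 1 = -4)
x = -10 (x = 2 - (-3)*(-4) = 2 - 1*12 = 2 - 12 = -10)
Y(R, w) = (-10 + R)*(R + w) (Y(R, w) = (R - 10)*(w + R) = (-10 + R)*(R + w))
(Y(5, 5) + 8)² = ((5² - 10*5 - 10*5 + 5*5) + 8)² = ((25 - 50 - 50 + 25) + 8)² = (-50 + 8)² = (-42)² = 1764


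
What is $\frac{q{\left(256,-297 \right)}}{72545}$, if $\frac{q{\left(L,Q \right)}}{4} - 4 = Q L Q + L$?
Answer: $\frac{90327056}{72545} \approx 1245.1$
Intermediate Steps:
$q{\left(L,Q \right)} = 16 + 4 L + 4 L Q^{2}$ ($q{\left(L,Q \right)} = 16 + 4 \left(Q L Q + L\right) = 16 + 4 \left(L Q Q + L\right) = 16 + 4 \left(L Q^{2} + L\right) = 16 + 4 \left(L + L Q^{2}\right) = 16 + \left(4 L + 4 L Q^{2}\right) = 16 + 4 L + 4 L Q^{2}$)
$\frac{q{\left(256,-297 \right)}}{72545} = \frac{16 + 4 \cdot 256 + 4 \cdot 256 \left(-297\right)^{2}}{72545} = \left(16 + 1024 + 4 \cdot 256 \cdot 88209\right) \frac{1}{72545} = \left(16 + 1024 + 90326016\right) \frac{1}{72545} = 90327056 \cdot \frac{1}{72545} = \frac{90327056}{72545}$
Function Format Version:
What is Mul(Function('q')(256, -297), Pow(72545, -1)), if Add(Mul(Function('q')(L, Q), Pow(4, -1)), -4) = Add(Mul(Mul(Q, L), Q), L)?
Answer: Rational(90327056, 72545) ≈ 1245.1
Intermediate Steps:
Function('q')(L, Q) = Add(16, Mul(4, L), Mul(4, L, Pow(Q, 2))) (Function('q')(L, Q) = Add(16, Mul(4, Add(Mul(Mul(Q, L), Q), L))) = Add(16, Mul(4, Add(Mul(Mul(L, Q), Q), L))) = Add(16, Mul(4, Add(Mul(L, Pow(Q, 2)), L))) = Add(16, Mul(4, Add(L, Mul(L, Pow(Q, 2))))) = Add(16, Add(Mul(4, L), Mul(4, L, Pow(Q, 2)))) = Add(16, Mul(4, L), Mul(4, L, Pow(Q, 2))))
Mul(Function('q')(256, -297), Pow(72545, -1)) = Mul(Add(16, Mul(4, 256), Mul(4, 256, Pow(-297, 2))), Pow(72545, -1)) = Mul(Add(16, 1024, Mul(4, 256, 88209)), Rational(1, 72545)) = Mul(Add(16, 1024, 90326016), Rational(1, 72545)) = Mul(90327056, Rational(1, 72545)) = Rational(90327056, 72545)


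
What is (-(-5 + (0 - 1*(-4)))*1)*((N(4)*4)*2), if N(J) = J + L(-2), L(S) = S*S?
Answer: 64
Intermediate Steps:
L(S) = S²
N(J) = 4 + J (N(J) = J + (-2)² = J + 4 = 4 + J)
(-(-5 + (0 - 1*(-4)))*1)*((N(4)*4)*2) = (-(-5 + (0 - 1*(-4)))*1)*(((4 + 4)*4)*2) = (-(-5 + (0 + 4))*1)*((8*4)*2) = (-(-5 + 4)*1)*(32*2) = (-1*(-1)*1)*64 = (1*1)*64 = 1*64 = 64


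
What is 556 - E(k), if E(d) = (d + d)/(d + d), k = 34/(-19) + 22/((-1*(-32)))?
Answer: 555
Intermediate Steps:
k = -335/304 (k = 34*(-1/19) + 22/32 = -34/19 + 22*(1/32) = -34/19 + 11/16 = -335/304 ≈ -1.1020)
E(d) = 1 (E(d) = (2*d)/((2*d)) = (2*d)*(1/(2*d)) = 1)
556 - E(k) = 556 - 1*1 = 556 - 1 = 555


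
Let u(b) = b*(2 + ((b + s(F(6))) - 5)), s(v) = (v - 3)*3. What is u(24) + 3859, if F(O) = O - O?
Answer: 4147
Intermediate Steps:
F(O) = 0
s(v) = -9 + 3*v (s(v) = (-3 + v)*3 = -9 + 3*v)
u(b) = b*(-12 + b) (u(b) = b*(2 + ((b + (-9 + 3*0)) - 5)) = b*(2 + ((b + (-9 + 0)) - 5)) = b*(2 + ((b - 9) - 5)) = b*(2 + ((-9 + b) - 5)) = b*(2 + (-14 + b)) = b*(-12 + b))
u(24) + 3859 = 24*(-12 + 24) + 3859 = 24*12 + 3859 = 288 + 3859 = 4147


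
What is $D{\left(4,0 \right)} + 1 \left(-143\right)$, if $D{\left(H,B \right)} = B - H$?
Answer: $-147$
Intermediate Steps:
$D{\left(4,0 \right)} + 1 \left(-143\right) = \left(0 - 4\right) + 1 \left(-143\right) = \left(0 - 4\right) - 143 = -4 - 143 = -147$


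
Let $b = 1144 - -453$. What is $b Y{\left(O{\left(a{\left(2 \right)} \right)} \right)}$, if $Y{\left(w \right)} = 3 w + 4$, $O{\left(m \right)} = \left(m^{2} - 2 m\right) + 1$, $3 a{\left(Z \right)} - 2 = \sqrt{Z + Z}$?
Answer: $\frac{20761}{3} \approx 6920.3$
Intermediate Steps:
$a{\left(Z \right)} = \frac{2}{3} + \frac{\sqrt{2} \sqrt{Z}}{3}$ ($a{\left(Z \right)} = \frac{2}{3} + \frac{\sqrt{Z + Z}}{3} = \frac{2}{3} + \frac{\sqrt{2 Z}}{3} = \frac{2}{3} + \frac{\sqrt{2} \sqrt{Z}}{3}$)
$b = 1597$ ($b = 1144 + 453 = 1597$)
$O{\left(m \right)} = 1 + m^{2} - 2 m$
$Y{\left(w \right)} = 4 + 3 w$
$b Y{\left(O{\left(a{\left(2 \right)} \right)} \right)} = 1597 \left(4 + 3 \left(1 + \left(\frac{2}{3} + \frac{\sqrt{2} \sqrt{2}}{3}\right)^{2} - 2 \left(\frac{2}{3} + \frac{\sqrt{2} \sqrt{2}}{3}\right)\right)\right) = 1597 \left(4 + 3 \left(1 + \left(\frac{2}{3} + \frac{2}{3}\right)^{2} - 2 \left(\frac{2}{3} + \frac{2}{3}\right)\right)\right) = 1597 \left(4 + 3 \left(1 + \left(\frac{4}{3}\right)^{2} - \frac{8}{3}\right)\right) = 1597 \left(4 + 3 \left(1 + \frac{16}{9} - \frac{8}{3}\right)\right) = 1597 \left(4 + 3 \cdot \frac{1}{9}\right) = 1597 \left(4 + \frac{1}{3}\right) = 1597 \cdot \frac{13}{3} = \frac{20761}{3}$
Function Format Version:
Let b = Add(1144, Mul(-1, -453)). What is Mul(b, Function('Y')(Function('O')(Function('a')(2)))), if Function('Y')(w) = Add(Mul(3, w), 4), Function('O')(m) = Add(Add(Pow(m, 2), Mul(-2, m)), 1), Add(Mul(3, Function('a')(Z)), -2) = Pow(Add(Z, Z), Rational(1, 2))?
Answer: Rational(20761, 3) ≈ 6920.3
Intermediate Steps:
Function('a')(Z) = Add(Rational(2, 3), Mul(Rational(1, 3), Pow(2, Rational(1, 2)), Pow(Z, Rational(1, 2)))) (Function('a')(Z) = Add(Rational(2, 3), Mul(Rational(1, 3), Pow(Add(Z, Z), Rational(1, 2)))) = Add(Rational(2, 3), Mul(Rational(1, 3), Pow(Mul(2, Z), Rational(1, 2)))) = Add(Rational(2, 3), Mul(Rational(1, 3), Mul(Pow(2, Rational(1, 2)), Pow(Z, Rational(1, 2))))) = Add(Rational(2, 3), Mul(Rational(1, 3), Pow(2, Rational(1, 2)), Pow(Z, Rational(1, 2)))))
b = 1597 (b = Add(1144, 453) = 1597)
Function('O')(m) = Add(1, Pow(m, 2), Mul(-2, m))
Function('Y')(w) = Add(4, Mul(3, w))
Mul(b, Function('Y')(Function('O')(Function('a')(2)))) = Mul(1597, Add(4, Mul(3, Add(1, Pow(Add(Rational(2, 3), Mul(Rational(1, 3), Pow(2, Rational(1, 2)), Pow(2, Rational(1, 2)))), 2), Mul(-2, Add(Rational(2, 3), Mul(Rational(1, 3), Pow(2, Rational(1, 2)), Pow(2, Rational(1, 2))))))))) = Mul(1597, Add(4, Mul(3, Add(1, Pow(Add(Rational(2, 3), Rational(2, 3)), 2), Mul(-2, Add(Rational(2, 3), Rational(2, 3))))))) = Mul(1597, Add(4, Mul(3, Add(1, Pow(Rational(4, 3), 2), Mul(-2, Rational(4, 3)))))) = Mul(1597, Add(4, Mul(3, Add(1, Rational(16, 9), Rational(-8, 3))))) = Mul(1597, Add(4, Mul(3, Rational(1, 9)))) = Mul(1597, Add(4, Rational(1, 3))) = Mul(1597, Rational(13, 3)) = Rational(20761, 3)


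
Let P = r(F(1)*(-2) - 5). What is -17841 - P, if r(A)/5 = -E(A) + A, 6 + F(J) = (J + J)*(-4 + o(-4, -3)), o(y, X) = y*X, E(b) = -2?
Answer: -17726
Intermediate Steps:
o(y, X) = X*y
F(J) = -6 + 16*J (F(J) = -6 + (J + J)*(-4 - 3*(-4)) = -6 + (2*J)*(-4 + 12) = -6 + (2*J)*8 = -6 + 16*J)
r(A) = 10 + 5*A (r(A) = 5*(-1*(-2) + A) = 5*(2 + A) = 10 + 5*A)
P = -115 (P = 10 + 5*((-6 + 16*1)*(-2) - 5) = 10 + 5*((-6 + 16)*(-2) - 5) = 10 + 5*(10*(-2) - 5) = 10 + 5*(-20 - 5) = 10 + 5*(-25) = 10 - 125 = -115)
-17841 - P = -17841 - 1*(-115) = -17841 + 115 = -17726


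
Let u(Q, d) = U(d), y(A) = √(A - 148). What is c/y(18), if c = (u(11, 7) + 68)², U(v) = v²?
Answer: -1053*I*√130/10 ≈ -1200.6*I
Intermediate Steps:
y(A) = √(-148 + A)
u(Q, d) = d²
c = 13689 (c = (7² + 68)² = (49 + 68)² = 117² = 13689)
c/y(18) = 13689/(√(-148 + 18)) = 13689/(√(-130)) = 13689/((I*√130)) = 13689*(-I*√130/130) = -1053*I*√130/10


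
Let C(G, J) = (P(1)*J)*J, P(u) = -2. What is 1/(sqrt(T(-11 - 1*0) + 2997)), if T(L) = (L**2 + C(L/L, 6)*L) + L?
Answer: sqrt(3899)/3899 ≈ 0.016015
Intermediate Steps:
C(G, J) = -2*J**2 (C(G, J) = (-2*J)*J = -2*J**2)
T(L) = L**2 - 71*L (T(L) = (L**2 + (-2*6**2)*L) + L = (L**2 + (-2*36)*L) + L = (L**2 - 72*L) + L = L**2 - 71*L)
1/(sqrt(T(-11 - 1*0) + 2997)) = 1/(sqrt((-11 - 1*0)*(-71 + (-11 - 1*0)) + 2997)) = 1/(sqrt((-11 + 0)*(-71 + (-11 + 0)) + 2997)) = 1/(sqrt(-11*(-71 - 11) + 2997)) = 1/(sqrt(-11*(-82) + 2997)) = 1/(sqrt(902 + 2997)) = 1/(sqrt(3899)) = sqrt(3899)/3899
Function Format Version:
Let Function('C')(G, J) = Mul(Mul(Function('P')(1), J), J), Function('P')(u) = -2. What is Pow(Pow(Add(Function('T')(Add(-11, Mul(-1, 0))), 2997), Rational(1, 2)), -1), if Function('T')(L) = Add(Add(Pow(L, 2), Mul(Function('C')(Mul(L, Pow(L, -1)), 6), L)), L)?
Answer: Mul(Rational(1, 3899), Pow(3899, Rational(1, 2))) ≈ 0.016015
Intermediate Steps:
Function('C')(G, J) = Mul(-2, Pow(J, 2)) (Function('C')(G, J) = Mul(Mul(-2, J), J) = Mul(-2, Pow(J, 2)))
Function('T')(L) = Add(Pow(L, 2), Mul(-71, L)) (Function('T')(L) = Add(Add(Pow(L, 2), Mul(Mul(-2, Pow(6, 2)), L)), L) = Add(Add(Pow(L, 2), Mul(Mul(-2, 36), L)), L) = Add(Add(Pow(L, 2), Mul(-72, L)), L) = Add(Pow(L, 2), Mul(-71, L)))
Pow(Pow(Add(Function('T')(Add(-11, Mul(-1, 0))), 2997), Rational(1, 2)), -1) = Pow(Pow(Add(Mul(Add(-11, Mul(-1, 0)), Add(-71, Add(-11, Mul(-1, 0)))), 2997), Rational(1, 2)), -1) = Pow(Pow(Add(Mul(Add(-11, 0), Add(-71, Add(-11, 0))), 2997), Rational(1, 2)), -1) = Pow(Pow(Add(Mul(-11, Add(-71, -11)), 2997), Rational(1, 2)), -1) = Pow(Pow(Add(Mul(-11, -82), 2997), Rational(1, 2)), -1) = Pow(Pow(Add(902, 2997), Rational(1, 2)), -1) = Pow(Pow(3899, Rational(1, 2)), -1) = Mul(Rational(1, 3899), Pow(3899, Rational(1, 2)))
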